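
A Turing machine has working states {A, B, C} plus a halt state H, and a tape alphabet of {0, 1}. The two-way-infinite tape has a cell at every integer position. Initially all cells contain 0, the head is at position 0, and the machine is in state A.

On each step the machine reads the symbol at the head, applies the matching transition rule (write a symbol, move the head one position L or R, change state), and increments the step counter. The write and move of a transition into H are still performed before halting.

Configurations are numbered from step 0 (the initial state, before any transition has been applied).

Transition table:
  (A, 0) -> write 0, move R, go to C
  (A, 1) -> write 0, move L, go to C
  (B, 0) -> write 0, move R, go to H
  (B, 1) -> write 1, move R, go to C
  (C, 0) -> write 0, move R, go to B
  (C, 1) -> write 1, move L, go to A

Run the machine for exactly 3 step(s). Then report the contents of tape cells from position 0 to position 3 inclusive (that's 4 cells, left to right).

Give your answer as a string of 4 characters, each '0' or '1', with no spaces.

Answer: 0000

Derivation:
Step 1: in state A at pos 0, read 0 -> (A,0)->write 0,move R,goto C. Now: state=C, head=1, tape[-1..2]=0000 (head:   ^)
Step 2: in state C at pos 1, read 0 -> (C,0)->write 0,move R,goto B. Now: state=B, head=2, tape[-1..3]=00000 (head:    ^)
Step 3: in state B at pos 2, read 0 -> (B,0)->write 0,move R,goto H. Now: state=H, head=3, tape[-1..4]=000000 (head:     ^)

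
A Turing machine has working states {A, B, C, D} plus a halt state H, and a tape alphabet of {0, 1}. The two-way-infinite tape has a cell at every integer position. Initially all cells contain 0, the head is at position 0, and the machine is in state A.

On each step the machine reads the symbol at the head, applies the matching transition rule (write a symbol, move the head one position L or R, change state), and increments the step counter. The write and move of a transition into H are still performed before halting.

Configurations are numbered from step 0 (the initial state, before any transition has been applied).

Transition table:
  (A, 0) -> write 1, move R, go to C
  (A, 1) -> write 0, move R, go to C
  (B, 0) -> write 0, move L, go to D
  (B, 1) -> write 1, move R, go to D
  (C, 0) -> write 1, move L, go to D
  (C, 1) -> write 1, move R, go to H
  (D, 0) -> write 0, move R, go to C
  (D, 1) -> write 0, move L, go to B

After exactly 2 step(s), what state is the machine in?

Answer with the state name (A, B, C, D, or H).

Answer: D

Derivation:
Step 1: in state A at pos 0, read 0 -> (A,0)->write 1,move R,goto C. Now: state=C, head=1, tape[-1..2]=0100 (head:   ^)
Step 2: in state C at pos 1, read 0 -> (C,0)->write 1,move L,goto D. Now: state=D, head=0, tape[-1..2]=0110 (head:  ^)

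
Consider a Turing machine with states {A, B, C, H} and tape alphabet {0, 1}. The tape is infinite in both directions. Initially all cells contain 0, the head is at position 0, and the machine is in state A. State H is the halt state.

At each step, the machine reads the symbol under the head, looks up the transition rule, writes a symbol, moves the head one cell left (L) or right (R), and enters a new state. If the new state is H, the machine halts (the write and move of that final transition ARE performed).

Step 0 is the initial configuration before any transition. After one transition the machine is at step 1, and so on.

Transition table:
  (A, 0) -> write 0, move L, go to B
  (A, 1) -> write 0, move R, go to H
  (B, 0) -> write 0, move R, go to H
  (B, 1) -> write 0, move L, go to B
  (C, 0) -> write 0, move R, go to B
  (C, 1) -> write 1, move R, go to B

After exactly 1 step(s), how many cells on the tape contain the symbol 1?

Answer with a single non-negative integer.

Answer: 0

Derivation:
Step 1: in state A at pos 0, read 0 -> (A,0)->write 0,move L,goto B. Now: state=B, head=-1, tape[-2..1]=0000 (head:  ^)
No cell contains 1 after step 1 -> 0 cell(s)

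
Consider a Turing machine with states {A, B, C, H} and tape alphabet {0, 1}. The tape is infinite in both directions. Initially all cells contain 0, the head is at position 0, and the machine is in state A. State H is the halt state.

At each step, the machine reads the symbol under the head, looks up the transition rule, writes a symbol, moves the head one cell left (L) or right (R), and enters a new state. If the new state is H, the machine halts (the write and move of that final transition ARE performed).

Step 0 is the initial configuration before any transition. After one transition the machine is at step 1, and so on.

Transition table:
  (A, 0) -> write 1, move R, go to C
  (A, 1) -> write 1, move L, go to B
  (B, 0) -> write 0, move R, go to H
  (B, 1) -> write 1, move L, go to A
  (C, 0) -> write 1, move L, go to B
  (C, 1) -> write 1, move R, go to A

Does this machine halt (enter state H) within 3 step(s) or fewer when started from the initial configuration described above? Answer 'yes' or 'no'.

Step 1: in state A at pos 0, read 0 -> (A,0)->write 1,move R,goto C. Now: state=C, head=1, tape[-1..2]=0100 (head:   ^)
Step 2: in state C at pos 1, read 0 -> (C,0)->write 1,move L,goto B. Now: state=B, head=0, tape[-1..2]=0110 (head:  ^)
Step 3: in state B at pos 0, read 1 -> (B,1)->write 1,move L,goto A. Now: state=A, head=-1, tape[-2..2]=00110 (head:  ^)
After 3 step(s): state = A (not H) -> not halted within 3 -> no

Answer: no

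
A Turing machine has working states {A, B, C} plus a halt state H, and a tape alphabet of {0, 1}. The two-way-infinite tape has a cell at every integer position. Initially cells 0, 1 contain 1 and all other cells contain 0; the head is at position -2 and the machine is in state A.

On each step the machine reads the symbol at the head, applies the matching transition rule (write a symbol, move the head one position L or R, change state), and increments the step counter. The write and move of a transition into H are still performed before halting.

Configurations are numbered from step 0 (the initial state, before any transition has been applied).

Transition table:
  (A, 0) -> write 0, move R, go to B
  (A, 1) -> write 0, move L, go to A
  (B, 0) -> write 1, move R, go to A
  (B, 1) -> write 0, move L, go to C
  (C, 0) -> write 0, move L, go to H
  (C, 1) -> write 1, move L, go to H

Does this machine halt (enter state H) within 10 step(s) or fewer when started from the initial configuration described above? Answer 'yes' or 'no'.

Answer: yes

Derivation:
Step 1: in state A at pos -2, read 0 -> (A,0)->write 0,move R,goto B. Now: state=B, head=-1, tape[-3..2]=000110 (head:   ^)
Step 2: in state B at pos -1, read 0 -> (B,0)->write 1,move R,goto A. Now: state=A, head=0, tape[-3..2]=001110 (head:    ^)
Step 3: in state A at pos 0, read 1 -> (A,1)->write 0,move L,goto A. Now: state=A, head=-1, tape[-3..2]=001010 (head:   ^)
Step 4: in state A at pos -1, read 1 -> (A,1)->write 0,move L,goto A. Now: state=A, head=-2, tape[-3..2]=000010 (head:  ^)
Step 5: in state A at pos -2, read 0 -> (A,0)->write 0,move R,goto B. Now: state=B, head=-1, tape[-3..2]=000010 (head:   ^)
Step 6: in state B at pos -1, read 0 -> (B,0)->write 1,move R,goto A. Now: state=A, head=0, tape[-3..2]=001010 (head:    ^)
Step 7: in state A at pos 0, read 0 -> (A,0)->write 0,move R,goto B. Now: state=B, head=1, tape[-3..2]=001010 (head:     ^)
Step 8: in state B at pos 1, read 1 -> (B,1)->write 0,move L,goto C. Now: state=C, head=0, tape[-3..2]=001000 (head:    ^)
Step 9: in state C at pos 0, read 0 -> (C,0)->write 0,move L,goto H. Now: state=H, head=-1, tape[-3..2]=001000 (head:   ^)
State H reached at step 9; 9 <= 10 -> yes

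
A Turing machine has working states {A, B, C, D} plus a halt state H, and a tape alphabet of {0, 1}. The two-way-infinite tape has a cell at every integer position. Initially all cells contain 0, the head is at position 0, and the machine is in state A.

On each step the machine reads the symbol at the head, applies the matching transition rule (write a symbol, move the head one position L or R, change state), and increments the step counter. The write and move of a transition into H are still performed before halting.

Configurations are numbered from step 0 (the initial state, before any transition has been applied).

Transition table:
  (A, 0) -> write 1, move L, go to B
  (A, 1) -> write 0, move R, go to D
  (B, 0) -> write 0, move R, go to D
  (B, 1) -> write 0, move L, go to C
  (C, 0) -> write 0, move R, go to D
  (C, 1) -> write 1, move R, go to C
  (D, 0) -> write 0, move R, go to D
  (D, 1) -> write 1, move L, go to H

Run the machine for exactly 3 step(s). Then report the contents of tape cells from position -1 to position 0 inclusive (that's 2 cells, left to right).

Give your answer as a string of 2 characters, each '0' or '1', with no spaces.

Step 1: in state A at pos 0, read 0 -> (A,0)->write 1,move L,goto B. Now: state=B, head=-1, tape[-2..1]=0010 (head:  ^)
Step 2: in state B at pos -1, read 0 -> (B,0)->write 0,move R,goto D. Now: state=D, head=0, tape[-2..1]=0010 (head:   ^)
Step 3: in state D at pos 0, read 1 -> (D,1)->write 1,move L,goto H. Now: state=H, head=-1, tape[-2..1]=0010 (head:  ^)

Answer: 01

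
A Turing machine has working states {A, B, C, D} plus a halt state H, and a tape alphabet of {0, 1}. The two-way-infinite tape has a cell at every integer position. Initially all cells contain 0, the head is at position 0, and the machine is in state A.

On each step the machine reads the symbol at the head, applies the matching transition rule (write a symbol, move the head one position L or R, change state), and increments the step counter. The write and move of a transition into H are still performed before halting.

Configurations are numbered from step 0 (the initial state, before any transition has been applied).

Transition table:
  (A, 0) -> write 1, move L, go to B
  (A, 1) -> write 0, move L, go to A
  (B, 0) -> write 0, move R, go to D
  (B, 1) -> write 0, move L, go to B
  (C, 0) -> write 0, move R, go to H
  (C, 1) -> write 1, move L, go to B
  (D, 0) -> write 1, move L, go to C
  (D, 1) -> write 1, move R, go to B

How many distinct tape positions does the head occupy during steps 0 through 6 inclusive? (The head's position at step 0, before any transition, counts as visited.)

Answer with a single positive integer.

Answer: 4

Derivation:
Step 1: in state A at pos 0, read 0 -> (A,0)->write 1,move L,goto B. Now: state=B, head=-1, tape[-2..1]=0010 (head:  ^)
Step 2: in state B at pos -1, read 0 -> (B,0)->write 0,move R,goto D. Now: state=D, head=0, tape[-2..1]=0010 (head:   ^)
Step 3: in state D at pos 0, read 1 -> (D,1)->write 1,move R,goto B. Now: state=B, head=1, tape[-2..2]=00100 (head:    ^)
Step 4: in state B at pos 1, read 0 -> (B,0)->write 0,move R,goto D. Now: state=D, head=2, tape[-2..3]=001000 (head:     ^)
Step 5: in state D at pos 2, read 0 -> (D,0)->write 1,move L,goto C. Now: state=C, head=1, tape[-2..3]=001010 (head:    ^)
Step 6: in state C at pos 1, read 0 -> (C,0)->write 0,move R,goto H. Now: state=H, head=2, tape[-2..3]=001010 (head:     ^)
Head positions at steps 0..6: starting at 0, distinct positions visited = {-1, 0, 1, 2} -> 4 position(s)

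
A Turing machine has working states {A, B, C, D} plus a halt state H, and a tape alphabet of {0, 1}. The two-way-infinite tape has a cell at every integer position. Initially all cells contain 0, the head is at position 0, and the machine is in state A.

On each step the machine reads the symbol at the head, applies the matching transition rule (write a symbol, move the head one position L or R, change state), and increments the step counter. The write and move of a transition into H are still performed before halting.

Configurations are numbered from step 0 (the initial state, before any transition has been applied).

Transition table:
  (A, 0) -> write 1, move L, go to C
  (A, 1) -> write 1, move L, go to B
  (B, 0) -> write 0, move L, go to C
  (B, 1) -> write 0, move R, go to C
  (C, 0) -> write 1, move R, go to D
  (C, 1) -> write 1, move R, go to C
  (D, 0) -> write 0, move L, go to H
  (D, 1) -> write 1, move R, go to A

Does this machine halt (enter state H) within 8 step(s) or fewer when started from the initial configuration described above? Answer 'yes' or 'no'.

Step 1: in state A at pos 0, read 0 -> (A,0)->write 1,move L,goto C. Now: state=C, head=-1, tape[-2..1]=0010 (head:  ^)
Step 2: in state C at pos -1, read 0 -> (C,0)->write 1,move R,goto D. Now: state=D, head=0, tape[-2..1]=0110 (head:   ^)
Step 3: in state D at pos 0, read 1 -> (D,1)->write 1,move R,goto A. Now: state=A, head=1, tape[-2..2]=01100 (head:    ^)
Step 4: in state A at pos 1, read 0 -> (A,0)->write 1,move L,goto C. Now: state=C, head=0, tape[-2..2]=01110 (head:   ^)
Step 5: in state C at pos 0, read 1 -> (C,1)->write 1,move R,goto C. Now: state=C, head=1, tape[-2..2]=01110 (head:    ^)
Step 6: in state C at pos 1, read 1 -> (C,1)->write 1,move R,goto C. Now: state=C, head=2, tape[-2..3]=011100 (head:     ^)
Step 7: in state C at pos 2, read 0 -> (C,0)->write 1,move R,goto D. Now: state=D, head=3, tape[-2..4]=0111100 (head:      ^)
Step 8: in state D at pos 3, read 0 -> (D,0)->write 0,move L,goto H. Now: state=H, head=2, tape[-2..4]=0111100 (head:     ^)
State H reached at step 8; 8 <= 8 -> yes

Answer: yes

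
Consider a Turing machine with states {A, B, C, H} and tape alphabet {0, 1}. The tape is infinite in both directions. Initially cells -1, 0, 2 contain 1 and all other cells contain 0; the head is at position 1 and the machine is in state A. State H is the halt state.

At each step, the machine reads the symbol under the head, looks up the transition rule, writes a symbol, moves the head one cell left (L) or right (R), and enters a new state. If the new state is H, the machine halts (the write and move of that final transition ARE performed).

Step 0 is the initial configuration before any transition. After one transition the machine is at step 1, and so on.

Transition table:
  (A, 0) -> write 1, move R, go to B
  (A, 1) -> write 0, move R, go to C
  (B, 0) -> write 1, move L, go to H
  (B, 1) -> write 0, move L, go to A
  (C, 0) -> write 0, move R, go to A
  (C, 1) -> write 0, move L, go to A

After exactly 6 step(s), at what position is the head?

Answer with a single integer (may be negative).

Step 1: in state A at pos 1, read 0 -> (A,0)->write 1,move R,goto B. Now: state=B, head=2, tape[-2..3]=011110 (head:     ^)
Step 2: in state B at pos 2, read 1 -> (B,1)->write 0,move L,goto A. Now: state=A, head=1, tape[-2..3]=011100 (head:    ^)
Step 3: in state A at pos 1, read 1 -> (A,1)->write 0,move R,goto C. Now: state=C, head=2, tape[-2..3]=011000 (head:     ^)
Step 4: in state C at pos 2, read 0 -> (C,0)->write 0,move R,goto A. Now: state=A, head=3, tape[-2..4]=0110000 (head:      ^)
Step 5: in state A at pos 3, read 0 -> (A,0)->write 1,move R,goto B. Now: state=B, head=4, tape[-2..5]=01100100 (head:       ^)
Step 6: in state B at pos 4, read 0 -> (B,0)->write 1,move L,goto H. Now: state=H, head=3, tape[-2..5]=01100110 (head:      ^)

Answer: 3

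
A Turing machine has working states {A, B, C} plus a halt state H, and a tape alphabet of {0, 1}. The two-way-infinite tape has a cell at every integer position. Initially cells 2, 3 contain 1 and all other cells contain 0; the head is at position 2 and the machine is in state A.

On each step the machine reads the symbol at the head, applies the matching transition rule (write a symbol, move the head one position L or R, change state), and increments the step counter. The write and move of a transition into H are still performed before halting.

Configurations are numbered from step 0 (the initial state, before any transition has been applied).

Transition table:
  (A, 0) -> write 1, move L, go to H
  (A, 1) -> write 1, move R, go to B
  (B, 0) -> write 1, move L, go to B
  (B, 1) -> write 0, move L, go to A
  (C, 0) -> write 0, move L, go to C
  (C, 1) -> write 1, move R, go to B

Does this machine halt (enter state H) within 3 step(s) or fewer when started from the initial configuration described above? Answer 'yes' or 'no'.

Answer: no

Derivation:
Step 1: in state A at pos 2, read 1 -> (A,1)->write 1,move R,goto B. Now: state=B, head=3, tape[1..4]=0110 (head:   ^)
Step 2: in state B at pos 3, read 1 -> (B,1)->write 0,move L,goto A. Now: state=A, head=2, tape[1..4]=0100 (head:  ^)
Step 3: in state A at pos 2, read 1 -> (A,1)->write 1,move R,goto B. Now: state=B, head=3, tape[1..4]=0100 (head:   ^)
After 3 step(s): state = B (not H) -> not halted within 3 -> no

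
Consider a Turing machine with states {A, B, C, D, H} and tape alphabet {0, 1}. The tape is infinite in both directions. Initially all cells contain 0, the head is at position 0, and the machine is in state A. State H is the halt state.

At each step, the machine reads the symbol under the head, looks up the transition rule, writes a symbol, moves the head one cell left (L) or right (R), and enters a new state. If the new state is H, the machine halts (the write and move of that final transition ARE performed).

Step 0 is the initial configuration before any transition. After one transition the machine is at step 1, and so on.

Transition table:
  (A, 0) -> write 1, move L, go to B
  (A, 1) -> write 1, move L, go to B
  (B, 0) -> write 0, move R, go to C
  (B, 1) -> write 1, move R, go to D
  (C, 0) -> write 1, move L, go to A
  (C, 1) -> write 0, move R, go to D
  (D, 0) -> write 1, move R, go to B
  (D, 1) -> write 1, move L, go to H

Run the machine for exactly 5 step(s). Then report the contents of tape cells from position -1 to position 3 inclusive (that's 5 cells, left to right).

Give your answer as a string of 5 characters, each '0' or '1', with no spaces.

Step 1: in state A at pos 0, read 0 -> (A,0)->write 1,move L,goto B. Now: state=B, head=-1, tape[-2..1]=0010 (head:  ^)
Step 2: in state B at pos -1, read 0 -> (B,0)->write 0,move R,goto C. Now: state=C, head=0, tape[-2..1]=0010 (head:   ^)
Step 3: in state C at pos 0, read 1 -> (C,1)->write 0,move R,goto D. Now: state=D, head=1, tape[-2..2]=00000 (head:    ^)
Step 4: in state D at pos 1, read 0 -> (D,0)->write 1,move R,goto B. Now: state=B, head=2, tape[-2..3]=000100 (head:     ^)
Step 5: in state B at pos 2, read 0 -> (B,0)->write 0,move R,goto C. Now: state=C, head=3, tape[-2..4]=0001000 (head:      ^)

Answer: 00100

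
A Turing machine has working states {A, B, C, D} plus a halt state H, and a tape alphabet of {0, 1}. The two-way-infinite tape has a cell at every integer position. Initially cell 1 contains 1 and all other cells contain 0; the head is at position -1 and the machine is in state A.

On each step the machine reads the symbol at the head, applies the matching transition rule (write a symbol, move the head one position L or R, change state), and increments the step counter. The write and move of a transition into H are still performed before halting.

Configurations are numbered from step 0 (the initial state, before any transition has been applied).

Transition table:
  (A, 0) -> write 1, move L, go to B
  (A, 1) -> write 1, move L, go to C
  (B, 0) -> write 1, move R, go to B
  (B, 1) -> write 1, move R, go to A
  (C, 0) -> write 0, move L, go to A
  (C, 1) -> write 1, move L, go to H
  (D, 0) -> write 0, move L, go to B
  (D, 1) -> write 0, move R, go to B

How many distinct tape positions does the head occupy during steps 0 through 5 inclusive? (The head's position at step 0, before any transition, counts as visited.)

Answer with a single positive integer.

Answer: 3

Derivation:
Step 1: in state A at pos -1, read 0 -> (A,0)->write 1,move L,goto B. Now: state=B, head=-2, tape[-3..2]=001010 (head:  ^)
Step 2: in state B at pos -2, read 0 -> (B,0)->write 1,move R,goto B. Now: state=B, head=-1, tape[-3..2]=011010 (head:   ^)
Step 3: in state B at pos -1, read 1 -> (B,1)->write 1,move R,goto A. Now: state=A, head=0, tape[-3..2]=011010 (head:    ^)
Step 4: in state A at pos 0, read 0 -> (A,0)->write 1,move L,goto B. Now: state=B, head=-1, tape[-3..2]=011110 (head:   ^)
Step 5: in state B at pos -1, read 1 -> (B,1)->write 1,move R,goto A. Now: state=A, head=0, tape[-3..2]=011110 (head:    ^)
Head positions at steps 0..5: starting at -1, distinct positions visited = {-2, -1, 0} -> 3 position(s)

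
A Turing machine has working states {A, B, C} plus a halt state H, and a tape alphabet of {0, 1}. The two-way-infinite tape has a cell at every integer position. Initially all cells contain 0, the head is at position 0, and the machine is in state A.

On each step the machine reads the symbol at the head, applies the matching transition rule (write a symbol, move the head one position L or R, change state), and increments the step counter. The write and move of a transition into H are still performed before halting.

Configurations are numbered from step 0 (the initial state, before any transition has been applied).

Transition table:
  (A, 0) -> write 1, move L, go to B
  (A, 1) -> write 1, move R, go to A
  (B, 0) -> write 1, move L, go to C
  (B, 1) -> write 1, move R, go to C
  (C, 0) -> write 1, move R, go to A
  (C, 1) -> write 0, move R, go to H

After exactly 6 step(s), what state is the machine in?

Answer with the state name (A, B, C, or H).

Step 1: in state A at pos 0, read 0 -> (A,0)->write 1,move L,goto B. Now: state=B, head=-1, tape[-2..1]=0010 (head:  ^)
Step 2: in state B at pos -1, read 0 -> (B,0)->write 1,move L,goto C. Now: state=C, head=-2, tape[-3..1]=00110 (head:  ^)
Step 3: in state C at pos -2, read 0 -> (C,0)->write 1,move R,goto A. Now: state=A, head=-1, tape[-3..1]=01110 (head:   ^)
Step 4: in state A at pos -1, read 1 -> (A,1)->write 1,move R,goto A. Now: state=A, head=0, tape[-3..1]=01110 (head:    ^)
Step 5: in state A at pos 0, read 1 -> (A,1)->write 1,move R,goto A. Now: state=A, head=1, tape[-3..2]=011100 (head:     ^)
Step 6: in state A at pos 1, read 0 -> (A,0)->write 1,move L,goto B. Now: state=B, head=0, tape[-3..2]=011110 (head:    ^)

Answer: B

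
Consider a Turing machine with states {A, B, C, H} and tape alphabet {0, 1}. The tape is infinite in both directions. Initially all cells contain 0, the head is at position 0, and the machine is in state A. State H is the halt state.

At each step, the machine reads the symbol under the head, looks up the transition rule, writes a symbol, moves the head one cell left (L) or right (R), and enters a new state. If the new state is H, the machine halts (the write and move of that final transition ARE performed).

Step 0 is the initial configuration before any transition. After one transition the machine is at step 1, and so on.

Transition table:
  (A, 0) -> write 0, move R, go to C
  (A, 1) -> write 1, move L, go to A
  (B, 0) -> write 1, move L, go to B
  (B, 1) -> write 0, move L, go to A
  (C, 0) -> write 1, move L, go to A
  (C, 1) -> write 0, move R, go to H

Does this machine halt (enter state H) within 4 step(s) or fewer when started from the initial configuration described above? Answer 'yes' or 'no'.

Answer: yes

Derivation:
Step 1: in state A at pos 0, read 0 -> (A,0)->write 0,move R,goto C. Now: state=C, head=1, tape[-1..2]=0000 (head:   ^)
Step 2: in state C at pos 1, read 0 -> (C,0)->write 1,move L,goto A. Now: state=A, head=0, tape[-1..2]=0010 (head:  ^)
Step 3: in state A at pos 0, read 0 -> (A,0)->write 0,move R,goto C. Now: state=C, head=1, tape[-1..2]=0010 (head:   ^)
Step 4: in state C at pos 1, read 1 -> (C,1)->write 0,move R,goto H. Now: state=H, head=2, tape[-1..3]=00000 (head:    ^)
State H reached at step 4; 4 <= 4 -> yes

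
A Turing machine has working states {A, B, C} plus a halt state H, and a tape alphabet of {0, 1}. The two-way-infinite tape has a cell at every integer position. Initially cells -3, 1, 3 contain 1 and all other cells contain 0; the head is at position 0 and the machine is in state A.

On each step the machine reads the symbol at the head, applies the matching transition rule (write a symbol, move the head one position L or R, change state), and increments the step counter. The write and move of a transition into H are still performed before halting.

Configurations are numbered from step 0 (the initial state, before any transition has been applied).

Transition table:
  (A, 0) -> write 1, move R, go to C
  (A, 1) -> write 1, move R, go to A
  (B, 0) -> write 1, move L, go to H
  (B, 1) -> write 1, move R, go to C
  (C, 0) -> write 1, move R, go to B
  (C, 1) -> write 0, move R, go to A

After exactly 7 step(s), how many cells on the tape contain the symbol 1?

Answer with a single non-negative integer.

Step 1: in state A at pos 0, read 0 -> (A,0)->write 1,move R,goto C. Now: state=C, head=1, tape[-4..4]=010011010 (head:      ^)
Step 2: in state C at pos 1, read 1 -> (C,1)->write 0,move R,goto A. Now: state=A, head=2, tape[-4..4]=010010010 (head:       ^)
Step 3: in state A at pos 2, read 0 -> (A,0)->write 1,move R,goto C. Now: state=C, head=3, tape[-4..4]=010010110 (head:        ^)
Step 4: in state C at pos 3, read 1 -> (C,1)->write 0,move R,goto A. Now: state=A, head=4, tape[-4..5]=0100101000 (head:         ^)
Step 5: in state A at pos 4, read 0 -> (A,0)->write 1,move R,goto C. Now: state=C, head=5, tape[-4..6]=01001010100 (head:          ^)
Step 6: in state C at pos 5, read 0 -> (C,0)->write 1,move R,goto B. Now: state=B, head=6, tape[-4..7]=010010101100 (head:           ^)
Step 7: in state B at pos 6, read 0 -> (B,0)->write 1,move L,goto H. Now: state=H, head=5, tape[-4..7]=010010101110 (head:          ^)
Cells containing 1 after step 7: {-3, 0, 2, 4, 5, 6} -> 6 cell(s)

Answer: 6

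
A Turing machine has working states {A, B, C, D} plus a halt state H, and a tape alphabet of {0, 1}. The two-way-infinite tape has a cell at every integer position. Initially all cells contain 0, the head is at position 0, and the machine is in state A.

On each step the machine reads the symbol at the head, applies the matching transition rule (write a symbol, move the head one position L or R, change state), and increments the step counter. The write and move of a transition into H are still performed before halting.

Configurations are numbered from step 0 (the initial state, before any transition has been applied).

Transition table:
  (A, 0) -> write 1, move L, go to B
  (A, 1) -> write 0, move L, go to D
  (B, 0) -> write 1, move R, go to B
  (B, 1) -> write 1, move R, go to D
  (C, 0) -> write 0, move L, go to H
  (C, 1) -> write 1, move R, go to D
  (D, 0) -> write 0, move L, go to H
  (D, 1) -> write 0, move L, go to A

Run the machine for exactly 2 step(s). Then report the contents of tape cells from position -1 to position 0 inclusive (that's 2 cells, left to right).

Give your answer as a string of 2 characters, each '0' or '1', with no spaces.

Answer: 11

Derivation:
Step 1: in state A at pos 0, read 0 -> (A,0)->write 1,move L,goto B. Now: state=B, head=-1, tape[-2..1]=0010 (head:  ^)
Step 2: in state B at pos -1, read 0 -> (B,0)->write 1,move R,goto B. Now: state=B, head=0, tape[-2..1]=0110 (head:   ^)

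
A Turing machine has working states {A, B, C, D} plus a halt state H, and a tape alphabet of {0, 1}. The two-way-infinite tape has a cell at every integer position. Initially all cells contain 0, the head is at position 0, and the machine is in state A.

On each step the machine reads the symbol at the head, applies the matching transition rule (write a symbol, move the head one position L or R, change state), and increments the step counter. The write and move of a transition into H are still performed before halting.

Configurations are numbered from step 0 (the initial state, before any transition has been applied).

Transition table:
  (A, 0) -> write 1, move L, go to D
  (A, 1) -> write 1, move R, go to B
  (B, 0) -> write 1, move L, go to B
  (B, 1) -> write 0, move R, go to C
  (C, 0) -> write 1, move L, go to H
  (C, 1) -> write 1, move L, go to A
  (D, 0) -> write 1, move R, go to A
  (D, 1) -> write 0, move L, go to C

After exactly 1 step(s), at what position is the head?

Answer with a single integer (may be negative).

Answer: -1

Derivation:
Step 1: in state A at pos 0, read 0 -> (A,0)->write 1,move L,goto D. Now: state=D, head=-1, tape[-2..1]=0010 (head:  ^)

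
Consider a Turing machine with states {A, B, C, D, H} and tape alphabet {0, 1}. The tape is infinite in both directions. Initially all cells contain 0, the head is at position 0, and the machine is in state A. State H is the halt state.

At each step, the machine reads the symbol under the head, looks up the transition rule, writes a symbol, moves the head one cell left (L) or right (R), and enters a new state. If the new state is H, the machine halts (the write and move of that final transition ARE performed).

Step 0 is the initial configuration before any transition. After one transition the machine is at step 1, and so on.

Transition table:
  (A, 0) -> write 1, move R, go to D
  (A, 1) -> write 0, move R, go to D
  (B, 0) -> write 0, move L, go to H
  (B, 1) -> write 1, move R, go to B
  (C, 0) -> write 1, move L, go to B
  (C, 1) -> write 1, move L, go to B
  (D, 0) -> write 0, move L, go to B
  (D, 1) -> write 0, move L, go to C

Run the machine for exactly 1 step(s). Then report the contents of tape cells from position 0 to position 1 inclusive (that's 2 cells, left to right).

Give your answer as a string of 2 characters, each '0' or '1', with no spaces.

Answer: 10

Derivation:
Step 1: in state A at pos 0, read 0 -> (A,0)->write 1,move R,goto D. Now: state=D, head=1, tape[-1..2]=0100 (head:   ^)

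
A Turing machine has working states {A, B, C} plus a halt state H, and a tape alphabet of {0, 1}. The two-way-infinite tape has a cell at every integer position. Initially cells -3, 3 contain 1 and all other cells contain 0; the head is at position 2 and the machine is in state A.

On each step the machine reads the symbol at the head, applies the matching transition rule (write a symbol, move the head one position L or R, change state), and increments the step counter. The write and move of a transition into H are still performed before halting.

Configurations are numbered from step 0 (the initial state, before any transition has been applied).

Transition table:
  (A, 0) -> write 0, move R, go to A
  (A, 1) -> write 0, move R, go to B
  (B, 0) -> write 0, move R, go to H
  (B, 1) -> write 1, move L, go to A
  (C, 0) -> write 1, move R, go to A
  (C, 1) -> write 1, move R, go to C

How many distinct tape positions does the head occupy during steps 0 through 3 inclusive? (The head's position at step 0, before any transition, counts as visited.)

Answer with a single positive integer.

Step 1: in state A at pos 2, read 0 -> (A,0)->write 0,move R,goto A. Now: state=A, head=3, tape[-4..4]=010000010 (head:        ^)
Step 2: in state A at pos 3, read 1 -> (A,1)->write 0,move R,goto B. Now: state=B, head=4, tape[-4..5]=0100000000 (head:         ^)
Step 3: in state B at pos 4, read 0 -> (B,0)->write 0,move R,goto H. Now: state=H, head=5, tape[-4..6]=01000000000 (head:          ^)
Head positions at steps 0..3: starting at 2, distinct positions visited = {2, 3, 4, 5} -> 4 position(s)

Answer: 4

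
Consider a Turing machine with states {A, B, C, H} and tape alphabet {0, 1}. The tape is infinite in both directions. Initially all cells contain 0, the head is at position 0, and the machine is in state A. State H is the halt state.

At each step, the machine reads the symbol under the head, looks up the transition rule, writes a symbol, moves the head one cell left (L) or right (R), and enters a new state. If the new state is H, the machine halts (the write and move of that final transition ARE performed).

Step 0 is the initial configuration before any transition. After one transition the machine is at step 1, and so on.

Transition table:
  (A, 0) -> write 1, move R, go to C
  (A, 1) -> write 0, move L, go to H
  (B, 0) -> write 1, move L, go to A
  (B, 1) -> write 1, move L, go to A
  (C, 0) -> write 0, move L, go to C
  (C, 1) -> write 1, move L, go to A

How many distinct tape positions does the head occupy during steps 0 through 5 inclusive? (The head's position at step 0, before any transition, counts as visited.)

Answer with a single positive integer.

Answer: 3

Derivation:
Step 1: in state A at pos 0, read 0 -> (A,0)->write 1,move R,goto C. Now: state=C, head=1, tape[-1..2]=0100 (head:   ^)
Step 2: in state C at pos 1, read 0 -> (C,0)->write 0,move L,goto C. Now: state=C, head=0, tape[-1..2]=0100 (head:  ^)
Step 3: in state C at pos 0, read 1 -> (C,1)->write 1,move L,goto A. Now: state=A, head=-1, tape[-2..2]=00100 (head:  ^)
Step 4: in state A at pos -1, read 0 -> (A,0)->write 1,move R,goto C. Now: state=C, head=0, tape[-2..2]=01100 (head:   ^)
Step 5: in state C at pos 0, read 1 -> (C,1)->write 1,move L,goto A. Now: state=A, head=-1, tape[-2..2]=01100 (head:  ^)
Head positions at steps 0..5: starting at 0, distinct positions visited = {-1, 0, 1} -> 3 position(s)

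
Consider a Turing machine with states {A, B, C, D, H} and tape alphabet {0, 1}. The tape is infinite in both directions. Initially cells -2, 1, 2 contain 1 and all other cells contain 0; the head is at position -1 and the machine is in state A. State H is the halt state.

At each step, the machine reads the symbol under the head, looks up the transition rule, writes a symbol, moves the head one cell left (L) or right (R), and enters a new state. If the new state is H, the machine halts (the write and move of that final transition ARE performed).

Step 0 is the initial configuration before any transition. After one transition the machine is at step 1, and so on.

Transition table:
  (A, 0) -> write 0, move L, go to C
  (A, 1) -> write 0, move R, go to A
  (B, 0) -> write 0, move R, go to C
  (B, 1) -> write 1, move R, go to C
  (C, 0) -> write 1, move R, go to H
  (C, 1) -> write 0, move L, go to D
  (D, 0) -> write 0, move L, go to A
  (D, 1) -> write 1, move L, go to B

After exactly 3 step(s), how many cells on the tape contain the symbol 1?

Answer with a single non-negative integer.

Answer: 2

Derivation:
Step 1: in state A at pos -1, read 0 -> (A,0)->write 0,move L,goto C. Now: state=C, head=-2, tape[-3..3]=0100110 (head:  ^)
Step 2: in state C at pos -2, read 1 -> (C,1)->write 0,move L,goto D. Now: state=D, head=-3, tape[-4..3]=00000110 (head:  ^)
Step 3: in state D at pos -3, read 0 -> (D,0)->write 0,move L,goto A. Now: state=A, head=-4, tape[-5..3]=000000110 (head:  ^)
Cells containing 1 after step 3: {1, 2} -> 2 cell(s)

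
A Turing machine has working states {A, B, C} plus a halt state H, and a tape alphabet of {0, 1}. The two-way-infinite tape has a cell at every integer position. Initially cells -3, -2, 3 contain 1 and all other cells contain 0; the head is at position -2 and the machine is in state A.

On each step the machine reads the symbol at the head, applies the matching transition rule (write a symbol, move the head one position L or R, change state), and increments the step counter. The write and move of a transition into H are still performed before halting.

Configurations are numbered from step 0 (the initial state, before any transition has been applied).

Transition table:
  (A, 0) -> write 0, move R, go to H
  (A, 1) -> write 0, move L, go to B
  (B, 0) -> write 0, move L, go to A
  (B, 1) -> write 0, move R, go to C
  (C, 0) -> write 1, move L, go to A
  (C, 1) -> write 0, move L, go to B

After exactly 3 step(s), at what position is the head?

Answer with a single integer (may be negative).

Step 1: in state A at pos -2, read 1 -> (A,1)->write 0,move L,goto B. Now: state=B, head=-3, tape[-4..4]=010000010 (head:  ^)
Step 2: in state B at pos -3, read 1 -> (B,1)->write 0,move R,goto C. Now: state=C, head=-2, tape[-4..4]=000000010 (head:   ^)
Step 3: in state C at pos -2, read 0 -> (C,0)->write 1,move L,goto A. Now: state=A, head=-3, tape[-4..4]=001000010 (head:  ^)

Answer: -3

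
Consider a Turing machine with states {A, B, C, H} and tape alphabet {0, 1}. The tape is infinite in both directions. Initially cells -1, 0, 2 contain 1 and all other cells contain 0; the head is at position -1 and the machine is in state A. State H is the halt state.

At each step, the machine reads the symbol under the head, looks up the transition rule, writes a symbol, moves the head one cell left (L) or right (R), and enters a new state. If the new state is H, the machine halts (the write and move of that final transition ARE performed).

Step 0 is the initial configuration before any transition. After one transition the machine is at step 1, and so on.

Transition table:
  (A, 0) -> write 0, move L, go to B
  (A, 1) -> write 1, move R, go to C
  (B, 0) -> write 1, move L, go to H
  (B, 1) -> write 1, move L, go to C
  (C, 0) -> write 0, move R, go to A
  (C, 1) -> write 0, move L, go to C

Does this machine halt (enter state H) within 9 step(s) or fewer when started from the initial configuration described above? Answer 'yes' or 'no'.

Answer: yes

Derivation:
Step 1: in state A at pos -1, read 1 -> (A,1)->write 1,move R,goto C. Now: state=C, head=0, tape[-2..3]=011010 (head:   ^)
Step 2: in state C at pos 0, read 1 -> (C,1)->write 0,move L,goto C. Now: state=C, head=-1, tape[-2..3]=010010 (head:  ^)
Step 3: in state C at pos -1, read 1 -> (C,1)->write 0,move L,goto C. Now: state=C, head=-2, tape[-3..3]=0000010 (head:  ^)
Step 4: in state C at pos -2, read 0 -> (C,0)->write 0,move R,goto A. Now: state=A, head=-1, tape[-3..3]=0000010 (head:   ^)
Step 5: in state A at pos -1, read 0 -> (A,0)->write 0,move L,goto B. Now: state=B, head=-2, tape[-3..3]=0000010 (head:  ^)
Step 6: in state B at pos -2, read 0 -> (B,0)->write 1,move L,goto H. Now: state=H, head=-3, tape[-4..3]=00100010 (head:  ^)
State H reached at step 6; 6 <= 9 -> yes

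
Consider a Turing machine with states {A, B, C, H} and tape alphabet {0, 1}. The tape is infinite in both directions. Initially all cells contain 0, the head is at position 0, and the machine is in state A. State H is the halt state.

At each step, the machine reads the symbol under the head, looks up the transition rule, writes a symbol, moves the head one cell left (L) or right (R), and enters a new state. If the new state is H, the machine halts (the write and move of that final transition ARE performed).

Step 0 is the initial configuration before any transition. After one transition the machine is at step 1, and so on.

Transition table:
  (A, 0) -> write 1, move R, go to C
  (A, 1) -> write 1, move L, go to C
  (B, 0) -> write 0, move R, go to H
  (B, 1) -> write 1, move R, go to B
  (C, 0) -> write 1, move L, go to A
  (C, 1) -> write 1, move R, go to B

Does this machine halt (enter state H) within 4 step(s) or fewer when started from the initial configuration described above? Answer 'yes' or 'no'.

Step 1: in state A at pos 0, read 0 -> (A,0)->write 1,move R,goto C. Now: state=C, head=1, tape[-1..2]=0100 (head:   ^)
Step 2: in state C at pos 1, read 0 -> (C,0)->write 1,move L,goto A. Now: state=A, head=0, tape[-1..2]=0110 (head:  ^)
Step 3: in state A at pos 0, read 1 -> (A,1)->write 1,move L,goto C. Now: state=C, head=-1, tape[-2..2]=00110 (head:  ^)
Step 4: in state C at pos -1, read 0 -> (C,0)->write 1,move L,goto A. Now: state=A, head=-2, tape[-3..2]=001110 (head:  ^)
After 4 step(s): state = A (not H) -> not halted within 4 -> no

Answer: no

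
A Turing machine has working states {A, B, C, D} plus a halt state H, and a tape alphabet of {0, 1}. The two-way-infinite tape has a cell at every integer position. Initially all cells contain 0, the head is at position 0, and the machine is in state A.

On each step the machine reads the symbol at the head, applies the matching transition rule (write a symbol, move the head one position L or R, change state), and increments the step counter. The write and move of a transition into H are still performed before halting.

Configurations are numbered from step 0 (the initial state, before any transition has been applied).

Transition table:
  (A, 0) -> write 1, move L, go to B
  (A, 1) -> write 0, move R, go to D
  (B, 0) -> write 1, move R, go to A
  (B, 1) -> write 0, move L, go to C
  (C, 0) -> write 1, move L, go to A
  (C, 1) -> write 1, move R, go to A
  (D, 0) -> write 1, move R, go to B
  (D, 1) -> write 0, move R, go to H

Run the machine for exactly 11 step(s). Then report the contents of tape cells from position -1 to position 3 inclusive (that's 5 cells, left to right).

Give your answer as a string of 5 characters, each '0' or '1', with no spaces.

Answer: 11011

Derivation:
Step 1: in state A at pos 0, read 0 -> (A,0)->write 1,move L,goto B. Now: state=B, head=-1, tape[-2..1]=0010 (head:  ^)
Step 2: in state B at pos -1, read 0 -> (B,0)->write 1,move R,goto A. Now: state=A, head=0, tape[-2..1]=0110 (head:   ^)
Step 3: in state A at pos 0, read 1 -> (A,1)->write 0,move R,goto D. Now: state=D, head=1, tape[-2..2]=01000 (head:    ^)
Step 4: in state D at pos 1, read 0 -> (D,0)->write 1,move R,goto B. Now: state=B, head=2, tape[-2..3]=010100 (head:     ^)
Step 5: in state B at pos 2, read 0 -> (B,0)->write 1,move R,goto A. Now: state=A, head=3, tape[-2..4]=0101100 (head:      ^)
Step 6: in state A at pos 3, read 0 -> (A,0)->write 1,move L,goto B. Now: state=B, head=2, tape[-2..4]=0101110 (head:     ^)
Step 7: in state B at pos 2, read 1 -> (B,1)->write 0,move L,goto C. Now: state=C, head=1, tape[-2..4]=0101010 (head:    ^)
Step 8: in state C at pos 1, read 1 -> (C,1)->write 1,move R,goto A. Now: state=A, head=2, tape[-2..4]=0101010 (head:     ^)
Step 9: in state A at pos 2, read 0 -> (A,0)->write 1,move L,goto B. Now: state=B, head=1, tape[-2..4]=0101110 (head:    ^)
Step 10: in state B at pos 1, read 1 -> (B,1)->write 0,move L,goto C. Now: state=C, head=0, tape[-2..4]=0100110 (head:   ^)
Step 11: in state C at pos 0, read 0 -> (C,0)->write 1,move L,goto A. Now: state=A, head=-1, tape[-2..4]=0110110 (head:  ^)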